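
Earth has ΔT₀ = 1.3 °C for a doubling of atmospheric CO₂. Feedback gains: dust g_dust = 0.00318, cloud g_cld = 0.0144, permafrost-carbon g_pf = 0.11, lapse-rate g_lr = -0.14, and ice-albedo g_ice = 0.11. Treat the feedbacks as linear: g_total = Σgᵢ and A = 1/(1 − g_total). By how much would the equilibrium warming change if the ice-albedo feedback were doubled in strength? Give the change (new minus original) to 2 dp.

0.20 °C

Original: g = 0.09758, ΔT = 1.3/(1−0.09758) = 1.4406 °C.
With doubled ice-albedo: g' = 0.20758, ΔT' = 1.3/(1−0.20758) = 1.6405 °C.
Change = 1.6405 − 1.4406 = 0.20 °C.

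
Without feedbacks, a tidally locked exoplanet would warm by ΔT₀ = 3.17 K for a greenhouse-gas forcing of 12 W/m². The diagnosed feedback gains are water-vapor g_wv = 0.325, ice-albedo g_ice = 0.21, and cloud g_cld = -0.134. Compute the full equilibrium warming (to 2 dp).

Total gain g = 0.325 + 0.21 − 0.134 = 0.401.
Amplification A = 1/(1 − 0.401) = 1.669.
ΔT = 3.17 × 1.669 = 5.29 K.

5.29 K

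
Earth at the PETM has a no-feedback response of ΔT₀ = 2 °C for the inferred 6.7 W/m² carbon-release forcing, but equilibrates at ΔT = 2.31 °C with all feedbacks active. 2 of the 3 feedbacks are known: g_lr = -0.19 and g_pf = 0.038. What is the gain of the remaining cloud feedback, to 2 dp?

Amplification A = ΔT/ΔT₀ = 2.31/2 = 1.155.
Total gain g = 1 − 1/A = 1 − 1/1.155 = 0.1342.
Known gains sum to -0.19 + 0.038 = -0.152.
g_cld = 0.1342 + 0.152 = 0.29.

0.29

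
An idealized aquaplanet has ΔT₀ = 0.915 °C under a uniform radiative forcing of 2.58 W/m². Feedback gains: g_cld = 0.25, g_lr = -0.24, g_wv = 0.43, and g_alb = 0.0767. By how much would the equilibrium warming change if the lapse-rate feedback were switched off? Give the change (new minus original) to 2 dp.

1.87 °C

Original: g = 0.5167, ΔT = 0.915/(1−0.5167) = 1.8932 °C.
Without lapse-rate: g' = 0.7567, ΔT' = 0.915/(1−0.7567) = 3.7608 °C.
Change = 3.7608 − 1.8932 = 1.87 °C.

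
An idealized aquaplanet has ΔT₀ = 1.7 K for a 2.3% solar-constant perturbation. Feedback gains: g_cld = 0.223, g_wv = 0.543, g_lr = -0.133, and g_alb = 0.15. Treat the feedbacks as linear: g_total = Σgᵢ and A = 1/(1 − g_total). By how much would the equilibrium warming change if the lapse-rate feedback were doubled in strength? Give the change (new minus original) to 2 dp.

-2.98 K

Original: g = 0.783, ΔT = 1.7/(1−0.783) = 7.8341 K.
With doubled lapse-rate: g' = 0.65, ΔT' = 1.7/(1−0.65) = 4.8571 K.
Change = 4.8571 − 7.8341 = -2.98 K.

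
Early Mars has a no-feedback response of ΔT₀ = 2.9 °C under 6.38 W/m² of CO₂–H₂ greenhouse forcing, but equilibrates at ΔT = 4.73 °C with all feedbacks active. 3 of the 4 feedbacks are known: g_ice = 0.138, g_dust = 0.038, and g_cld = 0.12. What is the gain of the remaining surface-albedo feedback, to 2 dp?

0.09

Amplification A = ΔT/ΔT₀ = 4.73/2.9 = 1.631.
Total gain g = 1 − 1/A = 1 − 1/1.631 = 0.3869.
Known gains sum to 0.138 + 0.038 + 0.12 = 0.296.
g_alb = 0.3869 − 0.296 = 0.09.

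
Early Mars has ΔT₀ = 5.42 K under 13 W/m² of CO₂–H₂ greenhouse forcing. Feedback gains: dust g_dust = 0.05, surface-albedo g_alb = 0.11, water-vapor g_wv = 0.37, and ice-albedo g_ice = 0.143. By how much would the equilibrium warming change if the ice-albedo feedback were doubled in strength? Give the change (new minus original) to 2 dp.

Original: g = 0.673, ΔT = 5.42/(1−0.673) = 16.5749 K.
With doubled ice-albedo: g' = 0.816, ΔT' = 5.42/(1−0.816) = 29.4565 K.
Change = 29.4565 − 16.5749 = 12.88 K.

12.88 K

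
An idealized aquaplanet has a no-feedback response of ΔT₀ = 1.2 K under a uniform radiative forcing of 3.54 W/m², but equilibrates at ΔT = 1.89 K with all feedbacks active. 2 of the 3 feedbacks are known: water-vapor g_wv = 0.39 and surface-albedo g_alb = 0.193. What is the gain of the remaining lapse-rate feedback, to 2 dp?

-0.22

Amplification A = ΔT/ΔT₀ = 1.89/1.2 = 1.575.
Total gain g = 1 − 1/A = 1 − 1/1.575 = 0.3651.
Known gains sum to 0.39 + 0.193 = 0.583.
g_lr = 0.3651 − 0.583 = -0.22.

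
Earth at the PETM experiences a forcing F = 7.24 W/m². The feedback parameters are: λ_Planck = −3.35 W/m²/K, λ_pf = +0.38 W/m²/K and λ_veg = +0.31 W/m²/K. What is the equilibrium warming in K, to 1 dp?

2.7 K

Net feedback parameter λ = (−3.35) + (+0.38) + (+0.31) = -2.66 W/m²/K.
ΔT = −F/λ = −7.24/(-2.66) = 2.7 K.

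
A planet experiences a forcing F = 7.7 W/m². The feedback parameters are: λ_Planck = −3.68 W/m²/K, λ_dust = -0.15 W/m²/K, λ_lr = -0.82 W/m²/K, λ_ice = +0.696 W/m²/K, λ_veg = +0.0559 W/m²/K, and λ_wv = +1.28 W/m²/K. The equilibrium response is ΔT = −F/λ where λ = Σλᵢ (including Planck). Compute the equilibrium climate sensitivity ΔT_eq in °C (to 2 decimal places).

2.94 °C

Net feedback parameter λ = (−3.68) + (-0.15) + (-0.82) + (+0.696) + (+0.0559) + (+1.28) = -2.6181 W/m²/K.
ΔT = −F/λ = −7.7/(-2.6181) = 2.94 °C.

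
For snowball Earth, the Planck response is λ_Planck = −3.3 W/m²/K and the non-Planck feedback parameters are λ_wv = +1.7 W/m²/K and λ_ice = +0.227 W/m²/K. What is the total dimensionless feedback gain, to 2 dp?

0.58

Convert to gains: g_wv = 1.7/3.3 = 0.5152; g_ice = 0.227/3.3 = 0.06879.
Total gain g = 0.58399.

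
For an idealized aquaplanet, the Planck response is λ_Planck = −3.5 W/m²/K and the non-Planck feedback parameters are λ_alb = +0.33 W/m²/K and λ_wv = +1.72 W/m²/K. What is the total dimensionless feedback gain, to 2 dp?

0.59

Convert to gains: g_alb = 0.33/3.5 = 0.09429; g_wv = 1.72/3.5 = 0.4914.
Total gain g = 0.58569.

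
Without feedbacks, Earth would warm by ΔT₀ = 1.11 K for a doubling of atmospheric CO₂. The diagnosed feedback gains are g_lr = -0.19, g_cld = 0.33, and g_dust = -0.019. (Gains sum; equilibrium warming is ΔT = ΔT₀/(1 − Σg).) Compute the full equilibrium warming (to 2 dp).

Total gain g = -0.19 + 0.33 − 0.019 = 0.121.
Amplification A = 1/(1 − 0.121) = 1.138.
ΔT = 1.11 × 1.138 = 1.26 K.

1.26 K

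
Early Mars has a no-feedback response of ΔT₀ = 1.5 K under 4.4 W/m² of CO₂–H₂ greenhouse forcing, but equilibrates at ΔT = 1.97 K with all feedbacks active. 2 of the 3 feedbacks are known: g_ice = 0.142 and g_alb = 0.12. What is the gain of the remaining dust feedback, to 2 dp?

Amplification A = ΔT/ΔT₀ = 1.97/1.5 = 1.313.
Total gain g = 1 − 1/A = 1 − 1/1.313 = 0.2384.
Known gains sum to 0.142 + 0.12 = 0.262.
g_dust = 0.2384 − 0.262 = -0.02.

-0.02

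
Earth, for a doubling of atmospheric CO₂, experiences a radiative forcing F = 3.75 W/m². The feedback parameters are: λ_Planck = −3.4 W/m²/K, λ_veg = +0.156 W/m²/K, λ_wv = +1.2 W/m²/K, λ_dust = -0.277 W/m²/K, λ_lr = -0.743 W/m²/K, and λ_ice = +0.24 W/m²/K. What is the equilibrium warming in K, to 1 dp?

1.3 K

Net feedback parameter λ = (−3.4) + (+0.156) + (+1.2) + (-0.277) + (-0.743) + (+0.24) = -2.824 W/m²/K.
ΔT = −F/λ = −3.75/(-2.824) = 1.3 K.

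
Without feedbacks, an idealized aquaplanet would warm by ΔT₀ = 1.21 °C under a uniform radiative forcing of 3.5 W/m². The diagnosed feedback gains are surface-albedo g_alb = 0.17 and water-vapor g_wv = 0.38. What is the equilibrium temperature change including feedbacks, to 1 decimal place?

2.7 °C

Total gain g = 0.17 + 0.38 = 0.55.
Amplification A = 1/(1 − 0.55) = 2.222.
ΔT = 1.21 × 2.222 = 2.7 °C.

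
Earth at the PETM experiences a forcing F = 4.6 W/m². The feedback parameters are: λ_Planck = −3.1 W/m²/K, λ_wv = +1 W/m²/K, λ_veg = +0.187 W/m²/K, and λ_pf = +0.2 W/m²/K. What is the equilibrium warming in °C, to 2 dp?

2.69 °C

Net feedback parameter λ = (−3.1) + (+1) + (+0.187) + (+0.2) = -1.713 W/m²/K.
ΔT = −F/λ = −4.6/(-1.713) = 2.69 °C.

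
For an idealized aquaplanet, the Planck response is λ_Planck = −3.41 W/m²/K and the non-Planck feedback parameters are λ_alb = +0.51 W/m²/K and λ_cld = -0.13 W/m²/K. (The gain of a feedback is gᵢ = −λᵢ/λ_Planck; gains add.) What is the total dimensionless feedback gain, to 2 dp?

Convert to gains: g_alb = 0.51/3.41 = 0.1496; g_cld = -0.13/3.41 = -0.03812.
Total gain g = 0.11148.

0.11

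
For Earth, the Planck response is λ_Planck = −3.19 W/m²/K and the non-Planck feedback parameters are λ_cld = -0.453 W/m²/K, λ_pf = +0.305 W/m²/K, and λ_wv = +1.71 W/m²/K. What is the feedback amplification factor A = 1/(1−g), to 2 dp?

1.96

Convert to gains: g_cld = -0.453/3.19 = -0.142; g_pf = 0.305/3.19 = 0.09561; g_wv = 1.71/3.19 = 0.5361.
Total gain g = 0.48971.
A = 1/(1 − 0.48971) = 1.96.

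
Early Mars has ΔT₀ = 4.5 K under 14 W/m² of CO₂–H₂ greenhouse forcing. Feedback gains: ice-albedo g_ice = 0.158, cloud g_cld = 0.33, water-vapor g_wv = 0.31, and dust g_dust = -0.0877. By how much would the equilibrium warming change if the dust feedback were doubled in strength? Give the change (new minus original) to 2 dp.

Original: g = 0.7103, ΔT = 4.5/(1−0.7103) = 15.5333 K.
With doubled dust: g' = 0.6226, ΔT' = 4.5/(1−0.6226) = 11.9237 K.
Change = 11.9237 − 15.5333 = -3.61 K.

-3.61 K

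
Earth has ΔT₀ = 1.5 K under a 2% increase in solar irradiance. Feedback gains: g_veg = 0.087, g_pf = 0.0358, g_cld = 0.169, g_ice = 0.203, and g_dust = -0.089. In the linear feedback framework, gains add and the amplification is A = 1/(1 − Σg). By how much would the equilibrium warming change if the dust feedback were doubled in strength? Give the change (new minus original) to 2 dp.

Original: g = 0.4058, ΔT = 1.5/(1−0.4058) = 2.5244 K.
With doubled dust: g' = 0.3168, ΔT' = 1.5/(1−0.3168) = 2.1956 K.
Change = 2.1956 − 2.5244 = -0.33 K.

-0.33 K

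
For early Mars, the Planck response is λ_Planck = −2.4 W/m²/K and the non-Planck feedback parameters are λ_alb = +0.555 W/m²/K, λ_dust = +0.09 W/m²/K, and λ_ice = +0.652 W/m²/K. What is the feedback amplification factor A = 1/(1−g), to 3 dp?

Convert to gains: g_alb = 0.555/2.4 = 0.2313; g_dust = 0.09/2.4 = 0.0375; g_ice = 0.652/2.4 = 0.2717.
Total gain g = 0.5405.
A = 1/(1 − 0.5405) = 2.176.

2.176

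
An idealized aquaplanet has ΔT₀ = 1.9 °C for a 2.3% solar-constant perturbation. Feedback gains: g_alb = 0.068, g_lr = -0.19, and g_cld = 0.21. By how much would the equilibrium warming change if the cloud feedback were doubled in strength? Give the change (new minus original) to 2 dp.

Original: g = 0.088, ΔT = 1.9/(1−0.088) = 2.0833 °C.
With doubled cloud: g' = 0.298, ΔT' = 1.9/(1−0.298) = 2.7066 °C.
Change = 2.7066 − 2.0833 = 0.62 °C.

0.62 °C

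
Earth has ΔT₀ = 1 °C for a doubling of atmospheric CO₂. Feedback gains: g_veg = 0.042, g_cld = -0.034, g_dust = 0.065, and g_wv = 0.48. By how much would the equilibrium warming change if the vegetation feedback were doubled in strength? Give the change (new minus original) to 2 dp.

Original: g = 0.553, ΔT = 1/(1−0.553) = 2.2371 °C.
With doubled vegetation: g' = 0.595, ΔT' = 1/(1−0.595) = 2.4691 °C.
Change = 2.4691 − 2.2371 = 0.23 °C.

0.23 °C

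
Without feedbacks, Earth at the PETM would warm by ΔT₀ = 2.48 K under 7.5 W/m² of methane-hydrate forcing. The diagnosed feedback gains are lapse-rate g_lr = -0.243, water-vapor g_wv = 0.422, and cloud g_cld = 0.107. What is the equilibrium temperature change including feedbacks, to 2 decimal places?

Total gain g = -0.243 + 0.422 + 0.107 = 0.286.
Amplification A = 1/(1 − 0.286) = 1.401.
ΔT = 2.48 × 1.401 = 3.47 K.

3.47 K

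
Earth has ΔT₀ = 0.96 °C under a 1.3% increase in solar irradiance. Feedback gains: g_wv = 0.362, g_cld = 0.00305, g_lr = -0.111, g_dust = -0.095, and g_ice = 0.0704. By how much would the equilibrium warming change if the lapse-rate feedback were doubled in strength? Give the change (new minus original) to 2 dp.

Original: g = 0.22945, ΔT = 0.96/(1−0.22945) = 1.2459 °C.
With doubled lapse-rate: g' = 0.11845, ΔT' = 0.96/(1−0.11845) = 1.0890 °C.
Change = 1.0890 − 1.2459 = -0.16 °C.

-0.16 °C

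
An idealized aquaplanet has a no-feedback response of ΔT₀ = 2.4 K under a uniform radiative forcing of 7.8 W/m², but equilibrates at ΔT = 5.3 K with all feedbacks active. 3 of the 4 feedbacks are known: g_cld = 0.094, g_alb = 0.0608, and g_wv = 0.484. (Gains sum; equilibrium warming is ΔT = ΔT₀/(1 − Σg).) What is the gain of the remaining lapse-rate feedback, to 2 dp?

Amplification A = ΔT/ΔT₀ = 5.3/2.4 = 2.208.
Total gain g = 1 − 1/A = 1 − 1/2.208 = 0.5471.
Known gains sum to 0.094 + 0.0608 + 0.484 = 0.6388.
g_lr = 0.5471 − 0.6388 = -0.09.

-0.09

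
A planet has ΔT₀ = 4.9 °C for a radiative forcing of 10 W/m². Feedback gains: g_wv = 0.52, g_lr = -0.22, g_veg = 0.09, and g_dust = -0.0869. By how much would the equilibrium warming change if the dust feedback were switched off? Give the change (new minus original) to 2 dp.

1.00 °C

Original: g = 0.3031, ΔT = 4.9/(1−0.3031) = 7.0311 °C.
Without dust: g' = 0.39, ΔT' = 4.9/(1−0.39) = 8.0328 °C.
Change = 8.0328 − 7.0311 = 1.00 °C.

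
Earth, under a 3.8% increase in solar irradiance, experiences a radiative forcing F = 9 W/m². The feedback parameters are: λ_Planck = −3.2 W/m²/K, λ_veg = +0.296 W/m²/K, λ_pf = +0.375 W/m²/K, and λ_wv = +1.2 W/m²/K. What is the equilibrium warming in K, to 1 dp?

6.8 K

Net feedback parameter λ = (−3.2) + (+0.296) + (+0.375) + (+1.2) = -1.329 W/m²/K.
ΔT = −F/λ = −9/(-1.329) = 6.8 K.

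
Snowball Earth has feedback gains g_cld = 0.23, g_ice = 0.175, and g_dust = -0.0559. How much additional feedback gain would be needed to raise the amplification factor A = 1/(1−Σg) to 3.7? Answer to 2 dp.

0.38

Current total gain = 0.3491.
Target gain for A = 3.7: g* = 1 − 1/3.7 = 0.7297.
Additional gain needed = 0.7297 − 0.3491 = 0.38.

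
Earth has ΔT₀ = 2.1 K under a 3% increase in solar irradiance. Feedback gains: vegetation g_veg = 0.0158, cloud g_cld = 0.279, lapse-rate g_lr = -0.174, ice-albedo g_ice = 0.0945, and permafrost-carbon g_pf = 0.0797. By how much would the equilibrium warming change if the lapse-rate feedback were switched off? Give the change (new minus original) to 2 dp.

0.98 K

Original: g = 0.295, ΔT = 2.1/(1−0.295) = 2.9787 K.
Without lapse-rate: g' = 0.469, ΔT' = 2.1/(1−0.469) = 3.9548 K.
Change = 3.9548 − 2.9787 = 0.98 K.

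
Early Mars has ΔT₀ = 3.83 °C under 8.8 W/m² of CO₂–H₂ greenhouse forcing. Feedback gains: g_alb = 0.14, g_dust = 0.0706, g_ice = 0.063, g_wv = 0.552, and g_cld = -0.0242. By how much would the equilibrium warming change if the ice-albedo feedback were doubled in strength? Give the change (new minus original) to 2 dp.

Original: g = 0.8014, ΔT = 3.83/(1−0.8014) = 19.2850 °C.
With doubled ice-albedo: g' = 0.8644, ΔT' = 3.83/(1−0.8644) = 28.2448 °C.
Change = 28.2448 − 19.2850 = 8.96 °C.

8.96 °C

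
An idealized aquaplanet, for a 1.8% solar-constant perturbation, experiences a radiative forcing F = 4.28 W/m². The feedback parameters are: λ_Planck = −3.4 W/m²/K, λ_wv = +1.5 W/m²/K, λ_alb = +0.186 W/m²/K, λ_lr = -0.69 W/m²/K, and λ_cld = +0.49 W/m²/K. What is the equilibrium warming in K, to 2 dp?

2.24 K

Net feedback parameter λ = (−3.4) + (+1.5) + (+0.186) + (-0.69) + (+0.49) = -1.914 W/m²/K.
ΔT = −F/λ = −4.28/(-1.914) = 2.24 K.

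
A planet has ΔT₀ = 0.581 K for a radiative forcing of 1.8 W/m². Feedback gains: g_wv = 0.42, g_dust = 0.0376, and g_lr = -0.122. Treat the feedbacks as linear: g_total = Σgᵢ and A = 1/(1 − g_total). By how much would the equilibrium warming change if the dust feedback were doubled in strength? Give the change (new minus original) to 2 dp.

0.05 K

Original: g = 0.3356, ΔT = 0.581/(1−0.3356) = 0.8745 K.
With doubled dust: g' = 0.3732, ΔT' = 0.581/(1−0.3732) = 0.9269 K.
Change = 0.9269 − 0.8745 = 0.05 K.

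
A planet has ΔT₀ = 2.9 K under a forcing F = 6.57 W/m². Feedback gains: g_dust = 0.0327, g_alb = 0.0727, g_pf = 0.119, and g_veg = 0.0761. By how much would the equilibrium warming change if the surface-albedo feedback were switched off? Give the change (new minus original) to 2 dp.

Original: g = 0.3005, ΔT = 2.9/(1−0.3005) = 4.1458 K.
Without surface-albedo: g' = 0.2278, ΔT' = 2.9/(1−0.2278) = 3.7555 K.
Change = 3.7555 − 4.1458 = -0.39 K.

-0.39 K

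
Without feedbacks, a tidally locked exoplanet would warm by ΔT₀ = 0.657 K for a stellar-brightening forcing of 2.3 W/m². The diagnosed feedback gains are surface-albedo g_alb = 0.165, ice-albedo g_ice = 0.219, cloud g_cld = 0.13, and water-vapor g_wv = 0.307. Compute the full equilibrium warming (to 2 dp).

Total gain g = 0.165 + 0.219 + 0.13 + 0.307 = 0.821.
Amplification A = 1/(1 − 0.821) = 5.587.
ΔT = 0.657 × 5.587 = 3.67 K.

3.67 K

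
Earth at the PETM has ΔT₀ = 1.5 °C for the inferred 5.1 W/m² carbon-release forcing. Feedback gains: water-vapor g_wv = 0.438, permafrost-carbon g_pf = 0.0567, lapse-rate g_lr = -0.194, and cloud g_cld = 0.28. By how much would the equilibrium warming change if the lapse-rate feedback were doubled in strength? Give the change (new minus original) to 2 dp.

Original: g = 0.5807, ΔT = 1.5/(1−0.5807) = 3.5774 °C.
With doubled lapse-rate: g' = 0.3867, ΔT' = 1.5/(1−0.3867) = 2.4458 °C.
Change = 2.4458 − 3.5774 = -1.13 °C.

-1.13 °C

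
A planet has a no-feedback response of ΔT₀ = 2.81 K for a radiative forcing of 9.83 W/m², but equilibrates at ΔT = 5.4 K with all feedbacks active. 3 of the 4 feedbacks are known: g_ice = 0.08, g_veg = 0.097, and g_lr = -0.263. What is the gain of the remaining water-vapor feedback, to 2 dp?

Amplification A = ΔT/ΔT₀ = 5.4/2.81 = 1.922.
Total gain g = 1 − 1/A = 1 − 1/1.922 = 0.4797.
Known gains sum to 0.08 + 0.097 − 0.263 = -0.086.
g_wv = 0.4797 + 0.086 = 0.57.

0.57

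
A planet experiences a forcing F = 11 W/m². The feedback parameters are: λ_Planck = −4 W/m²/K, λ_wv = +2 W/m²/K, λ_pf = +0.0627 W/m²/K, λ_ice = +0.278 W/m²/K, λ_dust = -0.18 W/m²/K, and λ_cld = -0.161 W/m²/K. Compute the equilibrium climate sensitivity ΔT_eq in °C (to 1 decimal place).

Net feedback parameter λ = (−4) + (+2) + (+0.0627) + (+0.278) + (-0.18) + (-0.161) = -2.0003 W/m²/K.
ΔT = −F/λ = −11/(-2.0003) = 5.5 °C.

5.5 °C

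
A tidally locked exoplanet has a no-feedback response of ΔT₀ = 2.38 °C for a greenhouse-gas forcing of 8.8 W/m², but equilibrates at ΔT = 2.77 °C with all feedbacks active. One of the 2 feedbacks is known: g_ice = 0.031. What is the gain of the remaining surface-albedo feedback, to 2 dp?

Amplification A = ΔT/ΔT₀ = 2.77/2.38 = 1.164.
Total gain g = 1 − 1/A = 1 − 1/1.164 = 0.1409.
The known gain is 0.031.
g_alb = 0.1409 − 0.031 = 0.11.

0.11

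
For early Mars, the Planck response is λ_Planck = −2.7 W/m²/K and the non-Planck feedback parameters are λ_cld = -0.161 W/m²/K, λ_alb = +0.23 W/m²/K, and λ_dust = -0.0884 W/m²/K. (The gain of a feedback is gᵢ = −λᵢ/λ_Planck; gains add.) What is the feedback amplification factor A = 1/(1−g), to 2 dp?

Convert to gains: g_cld = -0.161/2.7 = -0.05963; g_alb = 0.23/2.7 = 0.08519; g_dust = -0.0884/2.7 = -0.03274.
Total gain g = -0.00718.
A = 1/(1 + 0.00718) = 0.99.

0.99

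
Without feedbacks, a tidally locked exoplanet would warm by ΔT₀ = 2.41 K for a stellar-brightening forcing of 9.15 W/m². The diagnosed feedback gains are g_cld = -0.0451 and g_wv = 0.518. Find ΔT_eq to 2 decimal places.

4.57 K

Total gain g = -0.0451 + 0.518 = 0.4729.
Amplification A = 1/(1 − 0.4729) = 1.897.
ΔT = 2.41 × 1.897 = 4.57 K.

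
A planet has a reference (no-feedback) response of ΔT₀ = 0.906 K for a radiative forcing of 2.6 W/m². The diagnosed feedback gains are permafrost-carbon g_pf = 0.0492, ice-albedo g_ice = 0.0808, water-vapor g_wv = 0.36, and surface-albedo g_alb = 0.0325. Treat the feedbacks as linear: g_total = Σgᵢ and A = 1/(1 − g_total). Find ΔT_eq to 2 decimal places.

Total gain g = 0.0492 + 0.0808 + 0.36 + 0.0325 = 0.5225.
Amplification A = 1/(1 − 0.5225) = 2.094.
ΔT = 0.906 × 2.094 = 1.90 K.

1.90 K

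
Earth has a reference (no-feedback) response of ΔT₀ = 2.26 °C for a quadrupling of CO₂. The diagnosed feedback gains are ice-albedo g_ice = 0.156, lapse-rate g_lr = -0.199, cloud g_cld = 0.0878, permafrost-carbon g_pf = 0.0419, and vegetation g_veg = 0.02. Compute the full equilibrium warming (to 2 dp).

Total gain g = 0.156 − 0.199 + 0.0878 + 0.0419 + 0.02 = 0.1067.
Amplification A = 1/(1 − 0.1067) = 1.119.
ΔT = 2.26 × 1.119 = 2.53 °C.

2.53 °C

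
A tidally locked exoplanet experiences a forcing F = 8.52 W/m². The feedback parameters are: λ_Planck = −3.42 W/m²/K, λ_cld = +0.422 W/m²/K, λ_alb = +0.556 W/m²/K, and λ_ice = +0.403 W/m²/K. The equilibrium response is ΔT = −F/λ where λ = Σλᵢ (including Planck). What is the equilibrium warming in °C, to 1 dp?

Net feedback parameter λ = (−3.42) + (+0.422) + (+0.556) + (+0.403) = -2.039 W/m²/K.
ΔT = −F/λ = −8.52/(-2.039) = 4.2 °C.

4.2 °C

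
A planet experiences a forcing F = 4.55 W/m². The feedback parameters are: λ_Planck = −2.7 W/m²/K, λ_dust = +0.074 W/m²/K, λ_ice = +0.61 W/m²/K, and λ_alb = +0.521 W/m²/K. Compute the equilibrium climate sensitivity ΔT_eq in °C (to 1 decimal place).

Net feedback parameter λ = (−2.7) + (+0.074) + (+0.61) + (+0.521) = -1.495 W/m²/K.
ΔT = −F/λ = −4.55/(-1.495) = 3.0 °C.

3.0 °C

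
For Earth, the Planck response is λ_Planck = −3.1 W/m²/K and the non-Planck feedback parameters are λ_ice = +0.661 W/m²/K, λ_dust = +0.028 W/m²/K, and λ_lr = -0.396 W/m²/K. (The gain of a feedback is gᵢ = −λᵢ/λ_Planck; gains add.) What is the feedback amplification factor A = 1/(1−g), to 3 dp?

1.104

Convert to gains: g_ice = 0.661/3.1 = 0.2132; g_dust = 0.028/3.1 = 0.009032; g_lr = -0.396/3.1 = -0.1277.
Total gain g = 0.094532.
A = 1/(1 − 0.094532) = 1.104.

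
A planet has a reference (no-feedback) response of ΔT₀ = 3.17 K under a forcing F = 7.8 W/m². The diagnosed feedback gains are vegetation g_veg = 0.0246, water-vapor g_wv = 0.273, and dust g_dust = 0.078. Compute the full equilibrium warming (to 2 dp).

5.08 K

Total gain g = 0.0246 + 0.273 + 0.078 = 0.3756.
Amplification A = 1/(1 − 0.3756) = 1.602.
ΔT = 3.17 × 1.602 = 5.08 K.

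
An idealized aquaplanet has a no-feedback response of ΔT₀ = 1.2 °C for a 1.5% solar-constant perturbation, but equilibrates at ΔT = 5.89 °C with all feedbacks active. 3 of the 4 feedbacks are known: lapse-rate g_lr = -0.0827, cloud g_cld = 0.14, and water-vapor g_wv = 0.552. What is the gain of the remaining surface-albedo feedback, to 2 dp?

Amplification A = ΔT/ΔT₀ = 5.89/1.2 = 4.908.
Total gain g = 1 − 1/A = 1 − 1/4.908 = 0.7963.
Known gains sum to -0.0827 + 0.14 + 0.552 = 0.6093.
g_alb = 0.7963 − 0.6093 = 0.19.

0.19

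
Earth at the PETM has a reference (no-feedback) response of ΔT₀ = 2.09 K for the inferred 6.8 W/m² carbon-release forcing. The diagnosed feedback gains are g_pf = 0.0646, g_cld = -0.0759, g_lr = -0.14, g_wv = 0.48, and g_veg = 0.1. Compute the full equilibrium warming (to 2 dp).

Total gain g = 0.0646 − 0.0759 − 0.14 + 0.48 + 0.1 = 0.4287.
Amplification A = 1/(1 − 0.4287) = 1.75.
ΔT = 2.09 × 1.75 = 3.66 K.

3.66 K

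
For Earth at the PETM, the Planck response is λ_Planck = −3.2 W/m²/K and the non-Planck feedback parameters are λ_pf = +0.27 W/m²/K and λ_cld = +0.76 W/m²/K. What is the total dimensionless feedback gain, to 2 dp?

0.32

Convert to gains: g_pf = 0.27/3.2 = 0.08438; g_cld = 0.76/3.2 = 0.2375.
Total gain g = 0.32188.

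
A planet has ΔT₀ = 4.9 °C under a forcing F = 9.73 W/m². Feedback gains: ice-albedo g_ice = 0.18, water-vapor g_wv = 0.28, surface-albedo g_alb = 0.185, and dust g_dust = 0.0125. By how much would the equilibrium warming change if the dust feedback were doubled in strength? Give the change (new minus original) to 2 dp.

Original: g = 0.6575, ΔT = 4.9/(1−0.6575) = 14.3066 °C.
With doubled dust: g' = 0.67, ΔT' = 4.9/(1−0.67) = 14.8485 °C.
Change = 14.8485 − 14.3066 = 0.54 °C.

0.54 °C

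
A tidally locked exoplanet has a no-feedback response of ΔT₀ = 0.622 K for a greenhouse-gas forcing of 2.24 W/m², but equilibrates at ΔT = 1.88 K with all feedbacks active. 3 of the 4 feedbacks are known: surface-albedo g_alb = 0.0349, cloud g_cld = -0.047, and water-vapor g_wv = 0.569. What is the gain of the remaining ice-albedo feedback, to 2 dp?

Amplification A = ΔT/ΔT₀ = 1.88/0.622 = 3.023.
Total gain g = 1 − 1/A = 1 − 1/3.023 = 0.6692.
Known gains sum to 0.0349 − 0.047 + 0.569 = 0.5569.
g_ice = 0.6692 − 0.5569 = 0.11.

0.11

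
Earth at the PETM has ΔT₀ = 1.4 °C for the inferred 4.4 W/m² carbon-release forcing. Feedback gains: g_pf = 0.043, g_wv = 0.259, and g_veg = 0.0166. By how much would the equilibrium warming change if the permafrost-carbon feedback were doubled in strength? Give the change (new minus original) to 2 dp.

Original: g = 0.3186, ΔT = 1.4/(1−0.3186) = 2.0546 °C.
With doubled permafrost-carbon: g' = 0.3616, ΔT' = 1.4/(1−0.3616) = 2.1930 °C.
Change = 2.1930 − 2.0546 = 0.14 °C.

0.14 °C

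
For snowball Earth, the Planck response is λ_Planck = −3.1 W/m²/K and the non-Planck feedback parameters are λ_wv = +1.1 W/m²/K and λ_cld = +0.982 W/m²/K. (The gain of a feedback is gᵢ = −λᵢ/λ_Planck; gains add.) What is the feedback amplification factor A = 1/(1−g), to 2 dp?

3.05

Convert to gains: g_wv = 1.1/3.1 = 0.3548; g_cld = 0.982/3.1 = 0.3168.
Total gain g = 0.6716.
A = 1/(1 − 0.6716) = 3.05.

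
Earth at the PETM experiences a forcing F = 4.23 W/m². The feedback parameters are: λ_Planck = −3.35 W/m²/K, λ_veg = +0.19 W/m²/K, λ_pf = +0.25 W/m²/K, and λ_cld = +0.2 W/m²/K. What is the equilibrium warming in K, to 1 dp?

1.6 K

Net feedback parameter λ = (−3.35) + (+0.19) + (+0.25) + (+0.2) = -2.71 W/m²/K.
ΔT = −F/λ = −4.23/(-2.71) = 1.6 K.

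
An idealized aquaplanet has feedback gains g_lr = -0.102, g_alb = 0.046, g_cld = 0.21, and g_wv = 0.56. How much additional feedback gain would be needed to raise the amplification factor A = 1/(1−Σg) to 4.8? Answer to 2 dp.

Current total gain = 0.714.
Target gain for A = 4.8: g* = 1 − 1/4.8 = 0.7917.
Additional gain needed = 0.7917 − 0.714 = 0.08.

0.08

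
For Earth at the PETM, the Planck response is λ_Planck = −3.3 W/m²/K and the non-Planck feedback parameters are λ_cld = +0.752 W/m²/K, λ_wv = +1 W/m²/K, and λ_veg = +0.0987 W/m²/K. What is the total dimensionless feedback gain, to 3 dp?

0.561

Convert to gains: g_cld = 0.752/3.3 = 0.2279; g_wv = 1/3.3 = 0.303; g_veg = 0.0987/3.3 = 0.02991.
Total gain g = 0.56081.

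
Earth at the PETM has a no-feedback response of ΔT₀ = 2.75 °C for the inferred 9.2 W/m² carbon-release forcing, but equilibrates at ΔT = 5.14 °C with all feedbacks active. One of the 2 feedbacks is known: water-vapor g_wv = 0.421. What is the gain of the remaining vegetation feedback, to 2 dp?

Amplification A = ΔT/ΔT₀ = 5.14/2.75 = 1.869.
Total gain g = 1 − 1/A = 1 − 1/1.869 = 0.465.
The known gain is 0.421.
g_veg = 0.465 − 0.421 = 0.04.

0.04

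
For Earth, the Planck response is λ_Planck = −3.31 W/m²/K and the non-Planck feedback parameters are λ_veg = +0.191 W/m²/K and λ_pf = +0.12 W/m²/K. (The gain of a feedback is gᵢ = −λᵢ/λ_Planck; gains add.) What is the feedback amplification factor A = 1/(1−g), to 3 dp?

1.104

Convert to gains: g_veg = 0.191/3.31 = 0.0577; g_pf = 0.12/3.31 = 0.03625.
Total gain g = 0.09395.
A = 1/(1 − 0.09395) = 1.104.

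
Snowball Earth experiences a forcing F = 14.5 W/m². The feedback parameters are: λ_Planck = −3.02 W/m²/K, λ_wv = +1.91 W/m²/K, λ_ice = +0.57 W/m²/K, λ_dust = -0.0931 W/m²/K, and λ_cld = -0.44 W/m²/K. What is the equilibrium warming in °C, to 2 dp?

Net feedback parameter λ = (−3.02) + (+1.91) + (+0.57) + (-0.0931) + (-0.44) = -1.0731 W/m²/K.
ΔT = −F/λ = −14.5/(-1.0731) = 13.51 °C.

13.51 °C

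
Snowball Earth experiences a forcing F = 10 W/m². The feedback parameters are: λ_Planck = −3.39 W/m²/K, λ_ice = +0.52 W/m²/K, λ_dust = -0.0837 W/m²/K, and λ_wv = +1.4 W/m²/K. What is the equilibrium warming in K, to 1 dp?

6.4 K

Net feedback parameter λ = (−3.39) + (+0.52) + (-0.0837) + (+1.4) = -1.5537 W/m²/K.
ΔT = −F/λ = −10/(-1.5537) = 6.4 K.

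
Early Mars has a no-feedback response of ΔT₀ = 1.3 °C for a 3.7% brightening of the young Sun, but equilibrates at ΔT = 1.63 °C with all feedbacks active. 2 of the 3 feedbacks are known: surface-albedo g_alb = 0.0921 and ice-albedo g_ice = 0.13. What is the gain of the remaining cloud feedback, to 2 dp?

Amplification A = ΔT/ΔT₀ = 1.63/1.3 = 1.254.
Total gain g = 1 − 1/A = 1 − 1/1.254 = 0.2026.
Known gains sum to 0.0921 + 0.13 = 0.2221.
g_cld = 0.2026 − 0.2221 = -0.02.

-0.02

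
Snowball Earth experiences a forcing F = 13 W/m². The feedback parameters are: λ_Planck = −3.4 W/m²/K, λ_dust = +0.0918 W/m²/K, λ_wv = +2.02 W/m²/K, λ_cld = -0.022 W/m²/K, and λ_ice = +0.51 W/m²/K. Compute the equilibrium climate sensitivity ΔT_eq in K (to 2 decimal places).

16.25 K

Net feedback parameter λ = (−3.4) + (+0.0918) + (+2.02) + (-0.022) + (+0.51) = -0.8002 W/m²/K.
ΔT = −F/λ = −13/(-0.8002) = 16.25 K.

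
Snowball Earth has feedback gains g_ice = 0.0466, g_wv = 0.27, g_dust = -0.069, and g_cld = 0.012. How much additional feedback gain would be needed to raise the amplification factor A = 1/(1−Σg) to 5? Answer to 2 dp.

0.54

Current total gain = 0.2596.
Target gain for A = 5: g* = 1 − 1/5 = 0.8.
Additional gain needed = 0.8 − 0.2596 = 0.54.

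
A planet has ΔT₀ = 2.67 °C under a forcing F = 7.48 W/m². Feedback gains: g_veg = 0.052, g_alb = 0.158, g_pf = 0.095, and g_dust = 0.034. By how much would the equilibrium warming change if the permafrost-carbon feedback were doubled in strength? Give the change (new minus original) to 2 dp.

0.68 °C

Original: g = 0.339, ΔT = 2.67/(1−0.339) = 4.0393 °C.
With doubled permafrost-carbon: g' = 0.434, ΔT' = 2.67/(1−0.434) = 4.7173 °C.
Change = 4.7173 − 4.0393 = 0.68 °C.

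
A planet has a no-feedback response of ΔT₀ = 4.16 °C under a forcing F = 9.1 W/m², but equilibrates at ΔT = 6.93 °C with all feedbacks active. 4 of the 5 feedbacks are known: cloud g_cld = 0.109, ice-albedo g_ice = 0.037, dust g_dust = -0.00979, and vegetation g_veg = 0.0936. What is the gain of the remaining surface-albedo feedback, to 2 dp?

Amplification A = ΔT/ΔT₀ = 6.93/4.16 = 1.666.
Total gain g = 1 − 1/A = 1 − 1/1.666 = 0.3998.
Known gains sum to 0.109 + 0.037 − 0.00979 + 0.0936 = 0.22981.
g_alb = 0.3998 − 0.22981 = 0.17.

0.17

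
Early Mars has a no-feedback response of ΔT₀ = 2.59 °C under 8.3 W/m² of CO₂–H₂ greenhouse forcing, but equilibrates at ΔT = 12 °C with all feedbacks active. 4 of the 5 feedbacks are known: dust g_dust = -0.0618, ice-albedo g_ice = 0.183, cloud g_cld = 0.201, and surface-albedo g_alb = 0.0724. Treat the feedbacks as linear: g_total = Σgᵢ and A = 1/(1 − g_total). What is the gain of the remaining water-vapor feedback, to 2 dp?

0.39

Amplification A = ΔT/ΔT₀ = 12/2.59 = 4.633.
Total gain g = 1 − 1/A = 1 − 1/4.633 = 0.7842.
Known gains sum to -0.0618 + 0.183 + 0.201 + 0.0724 = 0.3946.
g_wv = 0.7842 − 0.3946 = 0.39.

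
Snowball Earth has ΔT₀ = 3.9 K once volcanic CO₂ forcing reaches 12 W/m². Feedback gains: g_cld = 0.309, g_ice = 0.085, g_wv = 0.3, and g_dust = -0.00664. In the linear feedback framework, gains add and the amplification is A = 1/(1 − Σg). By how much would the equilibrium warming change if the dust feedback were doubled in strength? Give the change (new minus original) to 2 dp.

-0.26 K

Original: g = 0.68736, ΔT = 3.9/(1−0.68736) = 12.4744 K.
With doubled dust: g' = 0.68072, ΔT' = 3.9/(1−0.68072) = 12.2150 K.
Change = 12.2150 − 12.4744 = -0.26 K.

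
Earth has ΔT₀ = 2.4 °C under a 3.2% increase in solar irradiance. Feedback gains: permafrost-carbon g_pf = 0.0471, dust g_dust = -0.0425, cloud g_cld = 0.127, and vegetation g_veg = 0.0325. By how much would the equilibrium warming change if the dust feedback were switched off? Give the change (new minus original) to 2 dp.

Original: g = 0.1641, ΔT = 2.4/(1−0.1641) = 2.8712 °C.
Without dust: g' = 0.2066, ΔT' = 2.4/(1−0.2066) = 3.0250 °C.
Change = 3.0250 − 2.8712 = 0.15 °C.

0.15 °C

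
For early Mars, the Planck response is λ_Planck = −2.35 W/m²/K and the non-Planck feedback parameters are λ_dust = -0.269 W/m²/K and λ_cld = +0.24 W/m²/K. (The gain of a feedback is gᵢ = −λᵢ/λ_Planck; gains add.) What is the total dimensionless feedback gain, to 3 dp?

Convert to gains: g_dust = -0.269/2.35 = -0.1145; g_cld = 0.24/2.35 = 0.1021.
Total gain g = -0.0124.

-0.012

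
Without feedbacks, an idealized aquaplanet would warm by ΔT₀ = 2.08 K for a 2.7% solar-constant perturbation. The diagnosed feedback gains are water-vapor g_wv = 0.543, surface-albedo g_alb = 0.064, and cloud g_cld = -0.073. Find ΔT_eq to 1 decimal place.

Total gain g = 0.543 + 0.064 − 0.073 = 0.534.
Amplification A = 1/(1 − 0.534) = 2.146.
ΔT = 2.08 × 2.146 = 4.5 K.

4.5 K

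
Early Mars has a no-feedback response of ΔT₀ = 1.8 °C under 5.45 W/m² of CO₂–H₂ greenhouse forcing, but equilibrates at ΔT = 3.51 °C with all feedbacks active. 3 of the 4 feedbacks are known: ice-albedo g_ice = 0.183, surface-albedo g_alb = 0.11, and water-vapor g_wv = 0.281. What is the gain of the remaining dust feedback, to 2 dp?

Amplification A = ΔT/ΔT₀ = 3.51/1.8 = 1.95.
Total gain g = 1 − 1/A = 1 − 1/1.95 = 0.4872.
Known gains sum to 0.183 + 0.11 + 0.281 = 0.574.
g_dust = 0.4872 − 0.574 = -0.09.

-0.09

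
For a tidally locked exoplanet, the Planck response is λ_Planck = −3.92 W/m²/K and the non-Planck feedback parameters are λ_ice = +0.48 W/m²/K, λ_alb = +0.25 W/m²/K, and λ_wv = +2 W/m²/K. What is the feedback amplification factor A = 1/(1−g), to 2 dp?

3.29

Convert to gains: g_ice = 0.48/3.92 = 0.1224; g_alb = 0.25/3.92 = 0.06378; g_wv = 2/3.92 = 0.5102.
Total gain g = 0.69638.
A = 1/(1 − 0.69638) = 3.29.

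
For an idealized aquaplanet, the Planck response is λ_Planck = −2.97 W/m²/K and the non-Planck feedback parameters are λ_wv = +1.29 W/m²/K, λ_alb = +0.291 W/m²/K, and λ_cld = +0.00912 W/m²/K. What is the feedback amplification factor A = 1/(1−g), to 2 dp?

Convert to gains: g_wv = 1.29/2.97 = 0.4343; g_alb = 0.291/2.97 = 0.09798; g_cld = 0.00912/2.97 = 0.003071.
Total gain g = 0.535351.
A = 1/(1 − 0.535351) = 2.15.

2.15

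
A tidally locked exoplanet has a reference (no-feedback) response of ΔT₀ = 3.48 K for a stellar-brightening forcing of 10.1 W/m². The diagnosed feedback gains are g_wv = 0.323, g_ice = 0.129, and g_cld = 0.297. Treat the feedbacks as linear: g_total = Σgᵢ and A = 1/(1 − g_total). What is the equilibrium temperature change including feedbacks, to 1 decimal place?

Total gain g = 0.323 + 0.129 + 0.297 = 0.749.
Amplification A = 1/(1 − 0.749) = 3.984.
ΔT = 3.48 × 3.984 = 13.9 K.

13.9 K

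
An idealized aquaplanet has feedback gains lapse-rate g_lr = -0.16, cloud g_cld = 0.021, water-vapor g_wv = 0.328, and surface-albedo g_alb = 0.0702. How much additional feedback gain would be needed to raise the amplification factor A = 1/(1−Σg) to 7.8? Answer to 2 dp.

Current total gain = 0.2592.
Target gain for A = 7.8: g* = 1 − 1/7.8 = 0.8718.
Additional gain needed = 0.8718 − 0.2592 = 0.61.

0.61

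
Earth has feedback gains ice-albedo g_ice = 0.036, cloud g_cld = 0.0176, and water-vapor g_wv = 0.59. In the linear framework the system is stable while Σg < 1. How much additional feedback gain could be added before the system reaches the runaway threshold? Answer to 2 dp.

Current total gain = 0.036 + 0.0176 + 0.59 = 0.6436.
Margin to runaway = 1 − 0.6436 = 0.36.

0.36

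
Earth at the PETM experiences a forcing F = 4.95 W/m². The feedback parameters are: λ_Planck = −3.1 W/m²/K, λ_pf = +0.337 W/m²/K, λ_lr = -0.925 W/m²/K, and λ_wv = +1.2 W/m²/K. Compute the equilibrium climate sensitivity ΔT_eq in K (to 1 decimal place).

Net feedback parameter λ = (−3.1) + (+0.337) + (-0.925) + (+1.2) = -2.488 W/m²/K.
ΔT = −F/λ = −4.95/(-2.488) = 2.0 K.

2.0 K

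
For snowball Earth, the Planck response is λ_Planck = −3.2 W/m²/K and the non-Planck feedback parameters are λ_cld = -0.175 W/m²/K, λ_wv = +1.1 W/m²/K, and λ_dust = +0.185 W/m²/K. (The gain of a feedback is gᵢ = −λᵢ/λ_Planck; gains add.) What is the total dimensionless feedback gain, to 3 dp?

Convert to gains: g_cld = -0.175/3.2 = -0.05469; g_wv = 1.1/3.2 = 0.3438; g_dust = 0.185/3.2 = 0.05781.
Total gain g = 0.34692.

0.347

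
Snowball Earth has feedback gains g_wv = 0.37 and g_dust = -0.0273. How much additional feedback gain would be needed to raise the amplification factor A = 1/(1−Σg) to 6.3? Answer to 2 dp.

Current total gain = 0.3427.
Target gain for A = 6.3: g* = 1 − 1/6.3 = 0.8413.
Additional gain needed = 0.8413 − 0.3427 = 0.50.

0.50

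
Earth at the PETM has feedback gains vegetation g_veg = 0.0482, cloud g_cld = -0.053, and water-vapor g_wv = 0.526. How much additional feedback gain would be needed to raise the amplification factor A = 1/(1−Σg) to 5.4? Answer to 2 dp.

Current total gain = 0.5212.
Target gain for A = 5.4: g* = 1 − 1/5.4 = 0.8148.
Additional gain needed = 0.8148 − 0.5212 = 0.29.

0.29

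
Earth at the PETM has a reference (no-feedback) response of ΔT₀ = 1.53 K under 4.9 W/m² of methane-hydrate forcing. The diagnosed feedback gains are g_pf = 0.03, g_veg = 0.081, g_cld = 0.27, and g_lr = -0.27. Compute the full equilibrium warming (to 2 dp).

Total gain g = 0.03 + 0.081 + 0.27 − 0.27 = 0.111.
Amplification A = 1/(1 − 0.111) = 1.125.
ΔT = 1.53 × 1.125 = 1.72 K.

1.72 K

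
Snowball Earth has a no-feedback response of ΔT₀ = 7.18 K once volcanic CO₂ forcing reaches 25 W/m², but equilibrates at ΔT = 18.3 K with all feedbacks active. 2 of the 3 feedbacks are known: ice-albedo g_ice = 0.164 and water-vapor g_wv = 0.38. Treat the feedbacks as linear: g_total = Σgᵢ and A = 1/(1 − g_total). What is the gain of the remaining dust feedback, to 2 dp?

Amplification A = ΔT/ΔT₀ = 18.3/7.18 = 2.549.
Total gain g = 1 − 1/A = 1 − 1/2.549 = 0.6077.
Known gains sum to 0.164 + 0.38 = 0.544.
g_dust = 0.6077 − 0.544 = 0.06.

0.06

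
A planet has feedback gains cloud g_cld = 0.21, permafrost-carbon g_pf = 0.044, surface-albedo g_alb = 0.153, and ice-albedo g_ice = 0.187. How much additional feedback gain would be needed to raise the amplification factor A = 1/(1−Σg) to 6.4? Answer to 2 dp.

0.25

Current total gain = 0.594.
Target gain for A = 6.4: g* = 1 − 1/6.4 = 0.8438.
Additional gain needed = 0.8438 − 0.594 = 0.25.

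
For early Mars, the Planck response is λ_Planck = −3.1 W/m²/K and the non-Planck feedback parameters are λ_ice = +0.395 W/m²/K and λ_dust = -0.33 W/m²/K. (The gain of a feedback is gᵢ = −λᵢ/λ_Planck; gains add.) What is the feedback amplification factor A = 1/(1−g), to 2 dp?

1.02

Convert to gains: g_ice = 0.395/3.1 = 0.1274; g_dust = -0.33/3.1 = -0.1065.
Total gain g = 0.0209.
A = 1/(1 − 0.0209) = 1.02.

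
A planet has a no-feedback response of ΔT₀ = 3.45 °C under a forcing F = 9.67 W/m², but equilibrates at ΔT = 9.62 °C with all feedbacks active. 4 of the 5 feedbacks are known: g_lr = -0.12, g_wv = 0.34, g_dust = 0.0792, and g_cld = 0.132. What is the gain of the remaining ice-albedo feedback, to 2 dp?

0.21

Amplification A = ΔT/ΔT₀ = 9.62/3.45 = 2.788.
Total gain g = 1 − 1/A = 1 − 1/2.788 = 0.6413.
Known gains sum to -0.12 + 0.34 + 0.0792 + 0.132 = 0.4312.
g_ice = 0.6413 − 0.4312 = 0.21.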